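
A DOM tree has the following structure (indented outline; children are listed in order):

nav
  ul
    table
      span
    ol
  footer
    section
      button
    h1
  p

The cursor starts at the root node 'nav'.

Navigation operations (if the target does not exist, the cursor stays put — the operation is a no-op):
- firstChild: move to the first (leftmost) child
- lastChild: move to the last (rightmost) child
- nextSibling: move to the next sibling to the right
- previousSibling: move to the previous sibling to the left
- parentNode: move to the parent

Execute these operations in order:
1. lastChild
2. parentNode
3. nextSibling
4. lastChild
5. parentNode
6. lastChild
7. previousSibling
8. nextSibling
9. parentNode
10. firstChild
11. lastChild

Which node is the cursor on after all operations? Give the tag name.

After 1 (lastChild): p
After 2 (parentNode): nav
After 3 (nextSibling): nav (no-op, stayed)
After 4 (lastChild): p
After 5 (parentNode): nav
After 6 (lastChild): p
After 7 (previousSibling): footer
After 8 (nextSibling): p
After 9 (parentNode): nav
After 10 (firstChild): ul
After 11 (lastChild): ol

Answer: ol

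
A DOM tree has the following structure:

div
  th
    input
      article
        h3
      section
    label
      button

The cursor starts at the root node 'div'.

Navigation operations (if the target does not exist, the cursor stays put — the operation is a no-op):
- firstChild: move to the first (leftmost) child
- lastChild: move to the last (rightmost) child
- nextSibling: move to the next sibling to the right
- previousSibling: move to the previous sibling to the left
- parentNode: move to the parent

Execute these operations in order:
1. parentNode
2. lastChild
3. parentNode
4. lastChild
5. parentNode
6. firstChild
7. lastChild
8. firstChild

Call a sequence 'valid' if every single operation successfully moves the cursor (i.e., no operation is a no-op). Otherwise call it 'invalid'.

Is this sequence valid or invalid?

After 1 (parentNode): div (no-op, stayed)
After 2 (lastChild): th
After 3 (parentNode): div
After 4 (lastChild): th
After 5 (parentNode): div
After 6 (firstChild): th
After 7 (lastChild): label
After 8 (firstChild): button

Answer: invalid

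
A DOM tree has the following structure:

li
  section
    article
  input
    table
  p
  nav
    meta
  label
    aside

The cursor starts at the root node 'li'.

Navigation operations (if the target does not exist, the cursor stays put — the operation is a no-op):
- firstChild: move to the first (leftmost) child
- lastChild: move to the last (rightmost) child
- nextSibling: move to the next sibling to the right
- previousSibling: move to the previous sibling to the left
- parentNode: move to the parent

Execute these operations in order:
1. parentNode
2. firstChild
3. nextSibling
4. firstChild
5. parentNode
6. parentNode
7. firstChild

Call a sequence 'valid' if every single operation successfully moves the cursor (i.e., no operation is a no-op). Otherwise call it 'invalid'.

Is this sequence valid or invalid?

After 1 (parentNode): li (no-op, stayed)
After 2 (firstChild): section
After 3 (nextSibling): input
After 4 (firstChild): table
After 5 (parentNode): input
After 6 (parentNode): li
After 7 (firstChild): section

Answer: invalid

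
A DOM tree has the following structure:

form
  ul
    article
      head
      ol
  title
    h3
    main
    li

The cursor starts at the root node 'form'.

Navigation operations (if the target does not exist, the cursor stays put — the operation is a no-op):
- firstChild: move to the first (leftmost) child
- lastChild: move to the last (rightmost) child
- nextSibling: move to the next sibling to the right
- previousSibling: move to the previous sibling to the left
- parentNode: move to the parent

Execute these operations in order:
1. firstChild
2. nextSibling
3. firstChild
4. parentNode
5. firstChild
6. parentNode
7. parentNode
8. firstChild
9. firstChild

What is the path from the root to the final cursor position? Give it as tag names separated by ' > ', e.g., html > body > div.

Answer: form > ul > article

Derivation:
After 1 (firstChild): ul
After 2 (nextSibling): title
After 3 (firstChild): h3
After 4 (parentNode): title
After 5 (firstChild): h3
After 6 (parentNode): title
After 7 (parentNode): form
After 8 (firstChild): ul
After 9 (firstChild): article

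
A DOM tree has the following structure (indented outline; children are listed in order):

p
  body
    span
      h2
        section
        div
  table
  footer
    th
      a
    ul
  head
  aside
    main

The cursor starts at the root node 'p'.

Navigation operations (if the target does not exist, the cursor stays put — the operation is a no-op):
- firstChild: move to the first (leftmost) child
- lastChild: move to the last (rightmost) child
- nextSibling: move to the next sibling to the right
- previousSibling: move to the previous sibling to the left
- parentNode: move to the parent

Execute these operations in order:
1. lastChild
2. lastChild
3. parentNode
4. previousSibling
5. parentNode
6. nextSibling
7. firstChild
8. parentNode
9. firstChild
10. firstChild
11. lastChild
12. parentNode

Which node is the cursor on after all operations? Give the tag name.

After 1 (lastChild): aside
After 2 (lastChild): main
After 3 (parentNode): aside
After 4 (previousSibling): head
After 5 (parentNode): p
After 6 (nextSibling): p (no-op, stayed)
After 7 (firstChild): body
After 8 (parentNode): p
After 9 (firstChild): body
After 10 (firstChild): span
After 11 (lastChild): h2
After 12 (parentNode): span

Answer: span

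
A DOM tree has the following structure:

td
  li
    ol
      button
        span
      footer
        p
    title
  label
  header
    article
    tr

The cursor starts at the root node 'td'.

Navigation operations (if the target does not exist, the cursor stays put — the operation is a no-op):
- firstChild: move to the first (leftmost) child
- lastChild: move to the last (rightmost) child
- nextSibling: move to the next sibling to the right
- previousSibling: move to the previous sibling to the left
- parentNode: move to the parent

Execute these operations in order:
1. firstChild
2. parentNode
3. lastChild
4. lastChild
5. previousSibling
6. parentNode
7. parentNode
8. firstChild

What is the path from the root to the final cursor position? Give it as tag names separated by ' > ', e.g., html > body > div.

Answer: td > li

Derivation:
After 1 (firstChild): li
After 2 (parentNode): td
After 3 (lastChild): header
After 4 (lastChild): tr
After 5 (previousSibling): article
After 6 (parentNode): header
After 7 (parentNode): td
After 8 (firstChild): li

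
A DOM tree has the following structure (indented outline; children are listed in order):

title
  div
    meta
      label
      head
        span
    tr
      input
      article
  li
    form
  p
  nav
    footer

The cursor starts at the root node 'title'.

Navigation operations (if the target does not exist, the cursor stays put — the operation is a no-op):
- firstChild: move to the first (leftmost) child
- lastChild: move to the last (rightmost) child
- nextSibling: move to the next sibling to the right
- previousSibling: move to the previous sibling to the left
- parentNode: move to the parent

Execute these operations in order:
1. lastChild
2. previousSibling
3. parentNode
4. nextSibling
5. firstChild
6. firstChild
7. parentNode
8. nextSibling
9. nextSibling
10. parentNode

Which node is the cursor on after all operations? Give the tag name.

After 1 (lastChild): nav
After 2 (previousSibling): p
After 3 (parentNode): title
After 4 (nextSibling): title (no-op, stayed)
After 5 (firstChild): div
After 6 (firstChild): meta
After 7 (parentNode): div
After 8 (nextSibling): li
After 9 (nextSibling): p
After 10 (parentNode): title

Answer: title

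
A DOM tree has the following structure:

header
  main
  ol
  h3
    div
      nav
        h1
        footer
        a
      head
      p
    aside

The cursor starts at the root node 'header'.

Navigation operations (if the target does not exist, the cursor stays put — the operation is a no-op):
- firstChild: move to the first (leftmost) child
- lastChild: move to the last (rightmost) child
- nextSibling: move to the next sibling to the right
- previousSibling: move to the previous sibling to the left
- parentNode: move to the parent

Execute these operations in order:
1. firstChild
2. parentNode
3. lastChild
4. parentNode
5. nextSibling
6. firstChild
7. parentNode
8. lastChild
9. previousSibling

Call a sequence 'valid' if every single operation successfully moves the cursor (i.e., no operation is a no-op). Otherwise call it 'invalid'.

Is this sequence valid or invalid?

After 1 (firstChild): main
After 2 (parentNode): header
After 3 (lastChild): h3
After 4 (parentNode): header
After 5 (nextSibling): header (no-op, stayed)
After 6 (firstChild): main
After 7 (parentNode): header
After 8 (lastChild): h3
After 9 (previousSibling): ol

Answer: invalid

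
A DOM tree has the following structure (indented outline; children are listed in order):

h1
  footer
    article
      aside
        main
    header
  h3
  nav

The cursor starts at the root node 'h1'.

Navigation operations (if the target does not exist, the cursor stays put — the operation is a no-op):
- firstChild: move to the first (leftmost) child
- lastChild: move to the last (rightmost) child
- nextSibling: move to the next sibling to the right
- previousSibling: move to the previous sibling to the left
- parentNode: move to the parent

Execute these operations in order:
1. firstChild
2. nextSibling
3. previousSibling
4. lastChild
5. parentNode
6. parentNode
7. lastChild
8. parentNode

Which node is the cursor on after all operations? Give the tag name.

Answer: h1

Derivation:
After 1 (firstChild): footer
After 2 (nextSibling): h3
After 3 (previousSibling): footer
After 4 (lastChild): header
After 5 (parentNode): footer
After 6 (parentNode): h1
After 7 (lastChild): nav
After 8 (parentNode): h1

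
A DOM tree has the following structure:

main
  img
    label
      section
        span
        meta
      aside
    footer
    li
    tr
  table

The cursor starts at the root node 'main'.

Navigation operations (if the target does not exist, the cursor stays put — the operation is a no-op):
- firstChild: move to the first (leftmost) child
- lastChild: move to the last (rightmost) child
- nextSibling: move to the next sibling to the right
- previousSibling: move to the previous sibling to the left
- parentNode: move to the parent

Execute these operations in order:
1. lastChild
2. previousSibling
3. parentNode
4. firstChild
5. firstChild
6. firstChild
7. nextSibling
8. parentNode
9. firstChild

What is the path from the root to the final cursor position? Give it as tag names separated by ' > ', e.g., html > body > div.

After 1 (lastChild): table
After 2 (previousSibling): img
After 3 (parentNode): main
After 4 (firstChild): img
After 5 (firstChild): label
After 6 (firstChild): section
After 7 (nextSibling): aside
After 8 (parentNode): label
After 9 (firstChild): section

Answer: main > img > label > section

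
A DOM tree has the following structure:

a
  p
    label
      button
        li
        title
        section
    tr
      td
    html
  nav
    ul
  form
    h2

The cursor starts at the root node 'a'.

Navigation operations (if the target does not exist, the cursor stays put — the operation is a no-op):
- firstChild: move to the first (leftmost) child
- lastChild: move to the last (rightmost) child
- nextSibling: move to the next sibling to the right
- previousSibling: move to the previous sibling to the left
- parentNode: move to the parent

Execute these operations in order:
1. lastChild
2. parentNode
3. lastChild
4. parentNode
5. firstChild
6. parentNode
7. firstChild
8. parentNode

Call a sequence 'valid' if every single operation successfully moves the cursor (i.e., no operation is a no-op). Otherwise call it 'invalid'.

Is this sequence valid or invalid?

After 1 (lastChild): form
After 2 (parentNode): a
After 3 (lastChild): form
After 4 (parentNode): a
After 5 (firstChild): p
After 6 (parentNode): a
After 7 (firstChild): p
After 8 (parentNode): a

Answer: valid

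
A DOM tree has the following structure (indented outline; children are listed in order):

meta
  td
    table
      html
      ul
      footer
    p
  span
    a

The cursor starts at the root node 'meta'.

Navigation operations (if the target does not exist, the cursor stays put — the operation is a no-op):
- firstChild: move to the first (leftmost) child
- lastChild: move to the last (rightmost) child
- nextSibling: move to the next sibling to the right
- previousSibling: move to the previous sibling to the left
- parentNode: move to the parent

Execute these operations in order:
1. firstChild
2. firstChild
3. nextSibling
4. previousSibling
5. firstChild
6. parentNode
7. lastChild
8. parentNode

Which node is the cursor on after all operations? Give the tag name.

After 1 (firstChild): td
After 2 (firstChild): table
After 3 (nextSibling): p
After 4 (previousSibling): table
After 5 (firstChild): html
After 6 (parentNode): table
After 7 (lastChild): footer
After 8 (parentNode): table

Answer: table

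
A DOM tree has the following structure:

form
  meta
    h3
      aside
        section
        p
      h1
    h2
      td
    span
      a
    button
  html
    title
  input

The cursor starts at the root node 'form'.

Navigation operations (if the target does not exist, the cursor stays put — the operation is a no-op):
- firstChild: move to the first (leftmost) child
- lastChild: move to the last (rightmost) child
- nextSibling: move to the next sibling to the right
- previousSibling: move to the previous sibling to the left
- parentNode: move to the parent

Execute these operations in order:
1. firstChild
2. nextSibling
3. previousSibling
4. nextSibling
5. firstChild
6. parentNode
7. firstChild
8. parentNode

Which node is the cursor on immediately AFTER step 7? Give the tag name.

Answer: title

Derivation:
After 1 (firstChild): meta
After 2 (nextSibling): html
After 3 (previousSibling): meta
After 4 (nextSibling): html
After 5 (firstChild): title
After 6 (parentNode): html
After 7 (firstChild): title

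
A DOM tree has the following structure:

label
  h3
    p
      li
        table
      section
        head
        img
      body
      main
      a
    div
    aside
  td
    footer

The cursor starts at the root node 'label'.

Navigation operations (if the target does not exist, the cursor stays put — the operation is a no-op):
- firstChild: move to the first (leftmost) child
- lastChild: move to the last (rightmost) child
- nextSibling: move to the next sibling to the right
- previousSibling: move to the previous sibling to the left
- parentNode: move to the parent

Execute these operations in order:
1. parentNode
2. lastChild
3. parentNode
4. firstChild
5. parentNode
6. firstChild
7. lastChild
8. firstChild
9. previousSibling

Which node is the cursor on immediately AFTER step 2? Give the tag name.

After 1 (parentNode): label (no-op, stayed)
After 2 (lastChild): td

Answer: td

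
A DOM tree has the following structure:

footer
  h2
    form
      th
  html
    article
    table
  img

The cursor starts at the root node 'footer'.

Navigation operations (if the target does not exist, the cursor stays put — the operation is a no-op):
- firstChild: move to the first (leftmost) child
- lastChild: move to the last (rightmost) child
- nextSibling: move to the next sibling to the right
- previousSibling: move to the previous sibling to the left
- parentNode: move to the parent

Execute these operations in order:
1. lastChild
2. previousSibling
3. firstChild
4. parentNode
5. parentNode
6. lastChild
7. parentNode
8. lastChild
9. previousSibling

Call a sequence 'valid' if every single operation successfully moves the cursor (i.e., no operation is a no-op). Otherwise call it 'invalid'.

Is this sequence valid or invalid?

Answer: valid

Derivation:
After 1 (lastChild): img
After 2 (previousSibling): html
After 3 (firstChild): article
After 4 (parentNode): html
After 5 (parentNode): footer
After 6 (lastChild): img
After 7 (parentNode): footer
After 8 (lastChild): img
After 9 (previousSibling): html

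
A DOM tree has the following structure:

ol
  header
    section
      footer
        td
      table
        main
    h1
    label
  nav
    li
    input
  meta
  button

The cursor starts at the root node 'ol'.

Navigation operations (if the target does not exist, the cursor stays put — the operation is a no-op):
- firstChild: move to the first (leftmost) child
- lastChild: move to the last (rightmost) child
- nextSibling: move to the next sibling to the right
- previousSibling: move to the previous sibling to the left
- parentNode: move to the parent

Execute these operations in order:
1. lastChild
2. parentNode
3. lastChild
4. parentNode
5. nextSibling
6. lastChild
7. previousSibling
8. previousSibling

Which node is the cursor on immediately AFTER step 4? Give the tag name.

Answer: ol

Derivation:
After 1 (lastChild): button
After 2 (parentNode): ol
After 3 (lastChild): button
After 4 (parentNode): ol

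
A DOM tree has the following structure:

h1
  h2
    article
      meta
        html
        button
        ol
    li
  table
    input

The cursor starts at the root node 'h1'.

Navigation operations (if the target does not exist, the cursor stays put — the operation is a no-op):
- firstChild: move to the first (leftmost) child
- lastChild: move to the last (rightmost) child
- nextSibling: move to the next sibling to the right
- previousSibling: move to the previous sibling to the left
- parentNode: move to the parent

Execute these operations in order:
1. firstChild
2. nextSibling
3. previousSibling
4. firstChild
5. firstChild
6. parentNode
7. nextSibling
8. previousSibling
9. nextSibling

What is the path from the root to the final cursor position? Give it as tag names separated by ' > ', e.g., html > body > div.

After 1 (firstChild): h2
After 2 (nextSibling): table
After 3 (previousSibling): h2
After 4 (firstChild): article
After 5 (firstChild): meta
After 6 (parentNode): article
After 7 (nextSibling): li
After 8 (previousSibling): article
After 9 (nextSibling): li

Answer: h1 > h2 > li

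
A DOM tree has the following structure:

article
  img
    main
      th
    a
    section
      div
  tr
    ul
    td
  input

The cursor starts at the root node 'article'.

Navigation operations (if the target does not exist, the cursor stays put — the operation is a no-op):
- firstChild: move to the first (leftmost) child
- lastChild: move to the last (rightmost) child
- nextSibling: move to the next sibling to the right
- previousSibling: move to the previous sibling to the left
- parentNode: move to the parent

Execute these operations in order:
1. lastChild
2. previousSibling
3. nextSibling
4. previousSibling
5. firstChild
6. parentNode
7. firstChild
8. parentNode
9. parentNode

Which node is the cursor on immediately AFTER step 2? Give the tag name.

After 1 (lastChild): input
After 2 (previousSibling): tr

Answer: tr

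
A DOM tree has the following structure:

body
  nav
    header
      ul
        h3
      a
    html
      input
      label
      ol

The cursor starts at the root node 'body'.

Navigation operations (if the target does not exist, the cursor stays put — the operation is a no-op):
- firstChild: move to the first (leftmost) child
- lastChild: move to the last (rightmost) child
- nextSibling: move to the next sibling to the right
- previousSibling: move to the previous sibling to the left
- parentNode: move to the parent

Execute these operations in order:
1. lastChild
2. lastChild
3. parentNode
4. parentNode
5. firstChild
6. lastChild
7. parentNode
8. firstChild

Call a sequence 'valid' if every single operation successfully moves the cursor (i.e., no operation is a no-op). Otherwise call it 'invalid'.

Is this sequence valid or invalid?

After 1 (lastChild): nav
After 2 (lastChild): html
After 3 (parentNode): nav
After 4 (parentNode): body
After 5 (firstChild): nav
After 6 (lastChild): html
After 7 (parentNode): nav
After 8 (firstChild): header

Answer: valid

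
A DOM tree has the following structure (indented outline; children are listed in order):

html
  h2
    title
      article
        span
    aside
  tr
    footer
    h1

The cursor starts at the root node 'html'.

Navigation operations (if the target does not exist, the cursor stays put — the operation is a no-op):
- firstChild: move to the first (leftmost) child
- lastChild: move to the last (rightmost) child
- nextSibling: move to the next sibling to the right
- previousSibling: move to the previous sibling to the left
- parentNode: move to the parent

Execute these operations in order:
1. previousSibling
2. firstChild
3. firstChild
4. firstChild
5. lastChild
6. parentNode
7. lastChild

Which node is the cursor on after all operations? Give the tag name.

After 1 (previousSibling): html (no-op, stayed)
After 2 (firstChild): h2
After 3 (firstChild): title
After 4 (firstChild): article
After 5 (lastChild): span
After 6 (parentNode): article
After 7 (lastChild): span

Answer: span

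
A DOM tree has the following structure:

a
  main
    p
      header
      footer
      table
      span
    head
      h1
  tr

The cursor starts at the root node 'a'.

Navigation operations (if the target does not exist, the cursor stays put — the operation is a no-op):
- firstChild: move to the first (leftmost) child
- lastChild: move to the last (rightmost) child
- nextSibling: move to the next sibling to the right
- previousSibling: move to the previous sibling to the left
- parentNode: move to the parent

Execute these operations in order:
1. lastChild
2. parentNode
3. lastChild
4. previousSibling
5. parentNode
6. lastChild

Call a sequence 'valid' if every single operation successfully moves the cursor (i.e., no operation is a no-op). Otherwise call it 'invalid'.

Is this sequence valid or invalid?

After 1 (lastChild): tr
After 2 (parentNode): a
After 3 (lastChild): tr
After 4 (previousSibling): main
After 5 (parentNode): a
After 6 (lastChild): tr

Answer: valid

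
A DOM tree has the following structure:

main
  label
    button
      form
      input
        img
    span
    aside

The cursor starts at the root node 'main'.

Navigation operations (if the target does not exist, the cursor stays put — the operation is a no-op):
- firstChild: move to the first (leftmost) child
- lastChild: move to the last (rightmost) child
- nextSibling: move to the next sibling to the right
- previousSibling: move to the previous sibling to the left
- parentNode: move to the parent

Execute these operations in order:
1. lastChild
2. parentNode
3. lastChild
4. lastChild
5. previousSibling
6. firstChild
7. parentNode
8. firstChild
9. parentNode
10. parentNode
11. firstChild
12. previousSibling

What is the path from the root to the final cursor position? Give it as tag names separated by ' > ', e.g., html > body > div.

After 1 (lastChild): label
After 2 (parentNode): main
After 3 (lastChild): label
After 4 (lastChild): aside
After 5 (previousSibling): span
After 6 (firstChild): span (no-op, stayed)
After 7 (parentNode): label
After 8 (firstChild): button
After 9 (parentNode): label
After 10 (parentNode): main
After 11 (firstChild): label
After 12 (previousSibling): label (no-op, stayed)

Answer: main > label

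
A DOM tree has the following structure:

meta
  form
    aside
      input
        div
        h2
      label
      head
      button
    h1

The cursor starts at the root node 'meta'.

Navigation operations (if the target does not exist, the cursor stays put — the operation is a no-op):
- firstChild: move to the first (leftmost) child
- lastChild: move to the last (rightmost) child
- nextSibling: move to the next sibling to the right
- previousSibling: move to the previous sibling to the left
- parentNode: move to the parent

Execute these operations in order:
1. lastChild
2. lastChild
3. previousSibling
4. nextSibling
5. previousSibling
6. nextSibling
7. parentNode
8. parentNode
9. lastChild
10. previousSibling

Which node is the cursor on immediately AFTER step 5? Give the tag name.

After 1 (lastChild): form
After 2 (lastChild): h1
After 3 (previousSibling): aside
After 4 (nextSibling): h1
After 5 (previousSibling): aside

Answer: aside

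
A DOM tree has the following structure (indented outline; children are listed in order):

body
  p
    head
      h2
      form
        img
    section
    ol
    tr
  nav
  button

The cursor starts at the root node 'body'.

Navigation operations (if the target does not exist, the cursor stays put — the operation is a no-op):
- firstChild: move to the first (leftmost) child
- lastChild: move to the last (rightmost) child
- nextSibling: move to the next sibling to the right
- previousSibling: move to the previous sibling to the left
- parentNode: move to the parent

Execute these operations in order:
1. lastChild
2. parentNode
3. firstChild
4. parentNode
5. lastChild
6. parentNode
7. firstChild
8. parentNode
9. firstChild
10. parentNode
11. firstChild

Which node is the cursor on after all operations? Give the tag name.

After 1 (lastChild): button
After 2 (parentNode): body
After 3 (firstChild): p
After 4 (parentNode): body
After 5 (lastChild): button
After 6 (parentNode): body
After 7 (firstChild): p
After 8 (parentNode): body
After 9 (firstChild): p
After 10 (parentNode): body
After 11 (firstChild): p

Answer: p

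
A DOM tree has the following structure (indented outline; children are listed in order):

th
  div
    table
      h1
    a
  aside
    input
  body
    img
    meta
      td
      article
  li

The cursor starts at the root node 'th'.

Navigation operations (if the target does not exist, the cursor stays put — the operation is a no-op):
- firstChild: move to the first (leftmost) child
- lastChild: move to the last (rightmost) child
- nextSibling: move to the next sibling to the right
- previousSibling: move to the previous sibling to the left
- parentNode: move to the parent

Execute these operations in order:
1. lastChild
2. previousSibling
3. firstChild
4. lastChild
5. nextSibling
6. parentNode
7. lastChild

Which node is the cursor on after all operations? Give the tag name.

After 1 (lastChild): li
After 2 (previousSibling): body
After 3 (firstChild): img
After 4 (lastChild): img (no-op, stayed)
After 5 (nextSibling): meta
After 6 (parentNode): body
After 7 (lastChild): meta

Answer: meta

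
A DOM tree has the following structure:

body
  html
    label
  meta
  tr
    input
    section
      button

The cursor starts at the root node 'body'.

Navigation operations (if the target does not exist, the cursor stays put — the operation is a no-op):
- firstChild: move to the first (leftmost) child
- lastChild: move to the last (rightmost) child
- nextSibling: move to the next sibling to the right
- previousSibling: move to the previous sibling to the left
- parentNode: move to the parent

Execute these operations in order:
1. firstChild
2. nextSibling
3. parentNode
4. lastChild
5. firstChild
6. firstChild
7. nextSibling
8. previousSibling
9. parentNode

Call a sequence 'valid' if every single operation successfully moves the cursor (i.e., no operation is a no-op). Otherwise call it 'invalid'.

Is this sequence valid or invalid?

Answer: invalid

Derivation:
After 1 (firstChild): html
After 2 (nextSibling): meta
After 3 (parentNode): body
After 4 (lastChild): tr
After 5 (firstChild): input
After 6 (firstChild): input (no-op, stayed)
After 7 (nextSibling): section
After 8 (previousSibling): input
After 9 (parentNode): tr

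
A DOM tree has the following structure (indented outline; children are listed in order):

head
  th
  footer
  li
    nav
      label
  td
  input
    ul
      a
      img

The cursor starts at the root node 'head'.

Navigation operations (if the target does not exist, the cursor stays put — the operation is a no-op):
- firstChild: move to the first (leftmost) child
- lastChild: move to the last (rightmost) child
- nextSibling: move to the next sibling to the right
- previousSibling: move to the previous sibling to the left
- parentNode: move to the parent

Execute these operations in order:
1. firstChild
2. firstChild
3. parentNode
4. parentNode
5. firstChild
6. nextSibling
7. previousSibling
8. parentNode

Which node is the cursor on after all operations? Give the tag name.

After 1 (firstChild): th
After 2 (firstChild): th (no-op, stayed)
After 3 (parentNode): head
After 4 (parentNode): head (no-op, stayed)
After 5 (firstChild): th
After 6 (nextSibling): footer
After 7 (previousSibling): th
After 8 (parentNode): head

Answer: head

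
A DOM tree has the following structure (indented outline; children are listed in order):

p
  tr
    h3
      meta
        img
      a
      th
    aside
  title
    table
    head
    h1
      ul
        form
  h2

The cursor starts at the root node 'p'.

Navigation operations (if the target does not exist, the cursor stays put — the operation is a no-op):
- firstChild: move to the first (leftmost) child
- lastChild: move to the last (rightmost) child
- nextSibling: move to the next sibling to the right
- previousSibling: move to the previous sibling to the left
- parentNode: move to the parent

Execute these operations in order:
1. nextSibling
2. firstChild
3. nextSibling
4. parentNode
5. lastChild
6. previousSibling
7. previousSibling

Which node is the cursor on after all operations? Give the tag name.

After 1 (nextSibling): p (no-op, stayed)
After 2 (firstChild): tr
After 3 (nextSibling): title
After 4 (parentNode): p
After 5 (lastChild): h2
After 6 (previousSibling): title
After 7 (previousSibling): tr

Answer: tr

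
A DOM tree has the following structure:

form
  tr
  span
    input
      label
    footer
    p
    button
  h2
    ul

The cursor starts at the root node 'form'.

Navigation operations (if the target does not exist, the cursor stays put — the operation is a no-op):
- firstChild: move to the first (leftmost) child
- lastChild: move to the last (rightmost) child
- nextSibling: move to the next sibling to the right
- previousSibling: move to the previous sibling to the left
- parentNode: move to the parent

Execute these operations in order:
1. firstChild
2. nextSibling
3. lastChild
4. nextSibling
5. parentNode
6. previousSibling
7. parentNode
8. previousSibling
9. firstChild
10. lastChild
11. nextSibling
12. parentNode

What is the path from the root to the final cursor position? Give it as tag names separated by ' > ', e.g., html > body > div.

Answer: form

Derivation:
After 1 (firstChild): tr
After 2 (nextSibling): span
After 3 (lastChild): button
After 4 (nextSibling): button (no-op, stayed)
After 5 (parentNode): span
After 6 (previousSibling): tr
After 7 (parentNode): form
After 8 (previousSibling): form (no-op, stayed)
After 9 (firstChild): tr
After 10 (lastChild): tr (no-op, stayed)
After 11 (nextSibling): span
After 12 (parentNode): form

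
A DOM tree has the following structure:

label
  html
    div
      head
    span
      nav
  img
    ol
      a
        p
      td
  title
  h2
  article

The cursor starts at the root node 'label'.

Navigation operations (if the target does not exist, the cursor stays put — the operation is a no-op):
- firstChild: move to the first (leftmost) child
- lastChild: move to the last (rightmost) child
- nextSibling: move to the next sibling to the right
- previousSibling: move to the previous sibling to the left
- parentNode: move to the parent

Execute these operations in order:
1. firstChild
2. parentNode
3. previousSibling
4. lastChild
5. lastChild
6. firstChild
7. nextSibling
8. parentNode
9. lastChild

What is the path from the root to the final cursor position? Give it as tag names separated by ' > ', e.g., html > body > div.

After 1 (firstChild): html
After 2 (parentNode): label
After 3 (previousSibling): label (no-op, stayed)
After 4 (lastChild): article
After 5 (lastChild): article (no-op, stayed)
After 6 (firstChild): article (no-op, stayed)
After 7 (nextSibling): article (no-op, stayed)
After 8 (parentNode): label
After 9 (lastChild): article

Answer: label > article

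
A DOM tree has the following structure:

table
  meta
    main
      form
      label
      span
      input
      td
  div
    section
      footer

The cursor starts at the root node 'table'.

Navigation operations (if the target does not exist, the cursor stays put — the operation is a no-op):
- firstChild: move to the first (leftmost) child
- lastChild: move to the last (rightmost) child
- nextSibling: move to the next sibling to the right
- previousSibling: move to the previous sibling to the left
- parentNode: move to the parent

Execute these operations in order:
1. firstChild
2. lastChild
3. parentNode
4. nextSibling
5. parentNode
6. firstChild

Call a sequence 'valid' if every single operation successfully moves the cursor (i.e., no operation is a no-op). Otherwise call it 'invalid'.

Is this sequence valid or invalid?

Answer: valid

Derivation:
After 1 (firstChild): meta
After 2 (lastChild): main
After 3 (parentNode): meta
After 4 (nextSibling): div
After 5 (parentNode): table
After 6 (firstChild): meta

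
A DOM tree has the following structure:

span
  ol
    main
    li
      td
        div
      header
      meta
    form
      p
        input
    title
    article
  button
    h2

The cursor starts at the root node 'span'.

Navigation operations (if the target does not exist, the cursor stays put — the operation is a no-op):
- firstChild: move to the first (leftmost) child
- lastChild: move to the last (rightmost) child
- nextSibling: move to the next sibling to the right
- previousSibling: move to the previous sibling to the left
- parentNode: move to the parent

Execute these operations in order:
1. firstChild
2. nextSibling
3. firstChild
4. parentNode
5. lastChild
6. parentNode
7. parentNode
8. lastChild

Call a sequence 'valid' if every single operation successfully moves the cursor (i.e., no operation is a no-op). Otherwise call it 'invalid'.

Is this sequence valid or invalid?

Answer: valid

Derivation:
After 1 (firstChild): ol
After 2 (nextSibling): button
After 3 (firstChild): h2
After 4 (parentNode): button
After 5 (lastChild): h2
After 6 (parentNode): button
After 7 (parentNode): span
After 8 (lastChild): button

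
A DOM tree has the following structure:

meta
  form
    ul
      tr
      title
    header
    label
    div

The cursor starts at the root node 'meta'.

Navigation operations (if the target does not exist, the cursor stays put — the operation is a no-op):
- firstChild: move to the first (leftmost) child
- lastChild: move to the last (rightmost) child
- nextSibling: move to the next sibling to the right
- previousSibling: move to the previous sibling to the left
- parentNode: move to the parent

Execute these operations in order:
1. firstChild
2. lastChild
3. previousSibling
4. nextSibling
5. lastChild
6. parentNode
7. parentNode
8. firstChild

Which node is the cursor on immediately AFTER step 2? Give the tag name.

Answer: div

Derivation:
After 1 (firstChild): form
After 2 (lastChild): div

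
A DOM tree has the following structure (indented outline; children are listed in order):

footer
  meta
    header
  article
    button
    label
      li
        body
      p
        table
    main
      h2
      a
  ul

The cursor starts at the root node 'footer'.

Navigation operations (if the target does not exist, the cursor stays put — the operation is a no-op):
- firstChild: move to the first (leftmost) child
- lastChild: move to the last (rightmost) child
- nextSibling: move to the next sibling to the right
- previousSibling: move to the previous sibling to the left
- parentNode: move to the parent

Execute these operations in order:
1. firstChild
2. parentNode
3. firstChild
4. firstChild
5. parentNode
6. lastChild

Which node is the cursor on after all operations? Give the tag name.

Answer: header

Derivation:
After 1 (firstChild): meta
After 2 (parentNode): footer
After 3 (firstChild): meta
After 4 (firstChild): header
After 5 (parentNode): meta
After 6 (lastChild): header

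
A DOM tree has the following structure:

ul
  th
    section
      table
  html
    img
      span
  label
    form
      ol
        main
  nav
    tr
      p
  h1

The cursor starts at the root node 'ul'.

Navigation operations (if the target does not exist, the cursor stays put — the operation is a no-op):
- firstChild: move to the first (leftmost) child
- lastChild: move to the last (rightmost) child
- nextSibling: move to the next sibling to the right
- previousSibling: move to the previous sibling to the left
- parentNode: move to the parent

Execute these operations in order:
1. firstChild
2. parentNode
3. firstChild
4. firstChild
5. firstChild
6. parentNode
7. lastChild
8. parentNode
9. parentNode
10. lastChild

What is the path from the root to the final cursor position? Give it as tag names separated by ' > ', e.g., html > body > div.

After 1 (firstChild): th
After 2 (parentNode): ul
After 3 (firstChild): th
After 4 (firstChild): section
After 5 (firstChild): table
After 6 (parentNode): section
After 7 (lastChild): table
After 8 (parentNode): section
After 9 (parentNode): th
After 10 (lastChild): section

Answer: ul > th > section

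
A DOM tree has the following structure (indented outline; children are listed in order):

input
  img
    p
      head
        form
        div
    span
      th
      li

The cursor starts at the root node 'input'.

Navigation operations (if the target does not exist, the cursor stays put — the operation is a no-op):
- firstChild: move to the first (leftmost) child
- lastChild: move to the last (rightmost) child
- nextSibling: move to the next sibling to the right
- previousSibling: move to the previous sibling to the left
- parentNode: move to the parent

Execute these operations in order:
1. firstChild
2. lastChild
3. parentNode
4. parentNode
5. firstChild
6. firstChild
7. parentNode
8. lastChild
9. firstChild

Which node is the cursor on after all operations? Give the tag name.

Answer: th

Derivation:
After 1 (firstChild): img
After 2 (lastChild): span
After 3 (parentNode): img
After 4 (parentNode): input
After 5 (firstChild): img
After 6 (firstChild): p
After 7 (parentNode): img
After 8 (lastChild): span
After 9 (firstChild): th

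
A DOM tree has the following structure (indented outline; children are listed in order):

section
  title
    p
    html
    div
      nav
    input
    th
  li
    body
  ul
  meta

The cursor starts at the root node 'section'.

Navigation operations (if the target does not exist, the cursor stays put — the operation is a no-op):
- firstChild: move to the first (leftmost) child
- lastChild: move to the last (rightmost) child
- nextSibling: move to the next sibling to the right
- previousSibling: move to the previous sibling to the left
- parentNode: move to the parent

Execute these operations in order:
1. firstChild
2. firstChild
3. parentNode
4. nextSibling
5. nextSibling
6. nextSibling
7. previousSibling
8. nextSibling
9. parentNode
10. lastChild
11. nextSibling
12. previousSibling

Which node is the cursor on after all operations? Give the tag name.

Answer: ul

Derivation:
After 1 (firstChild): title
After 2 (firstChild): p
After 3 (parentNode): title
After 4 (nextSibling): li
After 5 (nextSibling): ul
After 6 (nextSibling): meta
After 7 (previousSibling): ul
After 8 (nextSibling): meta
After 9 (parentNode): section
After 10 (lastChild): meta
After 11 (nextSibling): meta (no-op, stayed)
After 12 (previousSibling): ul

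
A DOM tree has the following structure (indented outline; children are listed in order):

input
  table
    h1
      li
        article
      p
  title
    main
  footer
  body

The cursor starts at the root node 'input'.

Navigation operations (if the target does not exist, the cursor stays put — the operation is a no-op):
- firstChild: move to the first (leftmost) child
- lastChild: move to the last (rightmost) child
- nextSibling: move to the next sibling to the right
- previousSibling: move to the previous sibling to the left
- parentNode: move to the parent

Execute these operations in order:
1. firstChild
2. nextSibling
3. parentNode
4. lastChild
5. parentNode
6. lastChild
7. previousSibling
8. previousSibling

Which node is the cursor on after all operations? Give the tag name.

Answer: title

Derivation:
After 1 (firstChild): table
After 2 (nextSibling): title
After 3 (parentNode): input
After 4 (lastChild): body
After 5 (parentNode): input
After 6 (lastChild): body
After 7 (previousSibling): footer
After 8 (previousSibling): title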